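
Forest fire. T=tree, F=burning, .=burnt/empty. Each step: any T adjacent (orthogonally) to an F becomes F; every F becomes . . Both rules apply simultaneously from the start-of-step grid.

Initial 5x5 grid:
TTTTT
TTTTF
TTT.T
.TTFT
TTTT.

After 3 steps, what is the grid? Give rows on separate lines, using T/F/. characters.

Step 1: 6 trees catch fire, 2 burn out
  TTTTF
  TTTF.
  TTT.F
  .TF.F
  TTTF.
Step 2: 5 trees catch fire, 6 burn out
  TTTF.
  TTF..
  TTF..
  .F...
  TTF..
Step 3: 4 trees catch fire, 5 burn out
  TTF..
  TF...
  TF...
  .....
  TF...

TTF..
TF...
TF...
.....
TF...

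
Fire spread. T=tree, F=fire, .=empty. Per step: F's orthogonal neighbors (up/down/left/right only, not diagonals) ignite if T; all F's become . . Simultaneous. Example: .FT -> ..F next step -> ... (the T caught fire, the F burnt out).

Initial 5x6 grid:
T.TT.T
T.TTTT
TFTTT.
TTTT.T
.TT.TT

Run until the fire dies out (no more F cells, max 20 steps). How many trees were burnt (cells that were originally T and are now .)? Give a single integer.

Answer: 19

Derivation:
Step 1: +3 fires, +1 burnt (F count now 3)
Step 2: +6 fires, +3 burnt (F count now 6)
Step 3: +6 fires, +6 burnt (F count now 6)
Step 4: +2 fires, +6 burnt (F count now 2)
Step 5: +1 fires, +2 burnt (F count now 1)
Step 6: +1 fires, +1 burnt (F count now 1)
Step 7: +0 fires, +1 burnt (F count now 0)
Fire out after step 7
Initially T: 22, now '.': 27
Total burnt (originally-T cells now '.'): 19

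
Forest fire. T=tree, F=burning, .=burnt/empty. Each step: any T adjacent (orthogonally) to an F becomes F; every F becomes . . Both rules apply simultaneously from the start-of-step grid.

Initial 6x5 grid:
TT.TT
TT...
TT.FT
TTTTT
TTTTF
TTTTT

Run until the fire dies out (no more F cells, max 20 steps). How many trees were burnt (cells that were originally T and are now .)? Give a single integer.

Answer: 21

Derivation:
Step 1: +5 fires, +2 burnt (F count now 5)
Step 2: +3 fires, +5 burnt (F count now 3)
Step 3: +3 fires, +3 burnt (F count now 3)
Step 4: +4 fires, +3 burnt (F count now 4)
Step 5: +3 fires, +4 burnt (F count now 3)
Step 6: +2 fires, +3 burnt (F count now 2)
Step 7: +1 fires, +2 burnt (F count now 1)
Step 8: +0 fires, +1 burnt (F count now 0)
Fire out after step 8
Initially T: 23, now '.': 28
Total burnt (originally-T cells now '.'): 21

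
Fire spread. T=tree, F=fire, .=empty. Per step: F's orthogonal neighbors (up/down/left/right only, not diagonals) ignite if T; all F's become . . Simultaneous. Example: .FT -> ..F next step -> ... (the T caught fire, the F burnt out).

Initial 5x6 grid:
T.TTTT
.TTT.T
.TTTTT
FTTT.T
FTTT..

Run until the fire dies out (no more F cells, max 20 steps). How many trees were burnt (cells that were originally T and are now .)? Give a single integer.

Step 1: +2 fires, +2 burnt (F count now 2)
Step 2: +3 fires, +2 burnt (F count now 3)
Step 3: +4 fires, +3 burnt (F count now 4)
Step 4: +2 fires, +4 burnt (F count now 2)
Step 5: +3 fires, +2 burnt (F count now 3)
Step 6: +2 fires, +3 burnt (F count now 2)
Step 7: +3 fires, +2 burnt (F count now 3)
Step 8: +1 fires, +3 burnt (F count now 1)
Step 9: +0 fires, +1 burnt (F count now 0)
Fire out after step 9
Initially T: 21, now '.': 29
Total burnt (originally-T cells now '.'): 20

Answer: 20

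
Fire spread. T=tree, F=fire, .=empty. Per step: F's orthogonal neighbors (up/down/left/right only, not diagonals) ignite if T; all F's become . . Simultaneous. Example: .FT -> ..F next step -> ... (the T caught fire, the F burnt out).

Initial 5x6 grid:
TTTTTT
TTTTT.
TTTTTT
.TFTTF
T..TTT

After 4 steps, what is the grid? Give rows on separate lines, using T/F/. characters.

Step 1: 6 trees catch fire, 2 burn out
  TTTTTT
  TTTTT.
  TTFTTF
  .F.FF.
  T..TTF
Step 2: 6 trees catch fire, 6 burn out
  TTTTTT
  TTFTT.
  TF.FF.
  ......
  T..FF.
Step 3: 5 trees catch fire, 6 burn out
  TTFTTT
  TF.FF.
  F.....
  ......
  T.....
Step 4: 4 trees catch fire, 5 burn out
  TF.FFT
  F.....
  ......
  ......
  T.....

TF.FFT
F.....
......
......
T.....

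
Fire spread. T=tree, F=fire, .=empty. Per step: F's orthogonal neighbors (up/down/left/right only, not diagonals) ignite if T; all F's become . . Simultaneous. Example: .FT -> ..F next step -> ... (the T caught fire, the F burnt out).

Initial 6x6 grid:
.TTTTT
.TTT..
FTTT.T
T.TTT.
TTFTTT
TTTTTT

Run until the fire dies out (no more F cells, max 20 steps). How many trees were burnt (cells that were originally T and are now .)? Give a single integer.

Answer: 26

Derivation:
Step 1: +6 fires, +2 burnt (F count now 6)
Step 2: +7 fires, +6 burnt (F count now 7)
Step 3: +7 fires, +7 burnt (F count now 7)
Step 4: +3 fires, +7 burnt (F count now 3)
Step 5: +1 fires, +3 burnt (F count now 1)
Step 6: +1 fires, +1 burnt (F count now 1)
Step 7: +1 fires, +1 burnt (F count now 1)
Step 8: +0 fires, +1 burnt (F count now 0)
Fire out after step 8
Initially T: 27, now '.': 35
Total burnt (originally-T cells now '.'): 26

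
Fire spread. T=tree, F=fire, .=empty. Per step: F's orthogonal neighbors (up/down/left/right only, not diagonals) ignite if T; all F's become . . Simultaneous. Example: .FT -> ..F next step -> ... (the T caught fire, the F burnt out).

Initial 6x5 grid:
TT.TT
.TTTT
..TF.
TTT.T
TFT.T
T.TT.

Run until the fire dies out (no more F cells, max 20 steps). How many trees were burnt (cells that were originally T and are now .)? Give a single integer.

Step 1: +5 fires, +2 burnt (F count now 5)
Step 2: +7 fires, +5 burnt (F count now 7)
Step 3: +3 fires, +7 burnt (F count now 3)
Step 4: +1 fires, +3 burnt (F count now 1)
Step 5: +1 fires, +1 burnt (F count now 1)
Step 6: +0 fires, +1 burnt (F count now 0)
Fire out after step 6
Initially T: 19, now '.': 28
Total burnt (originally-T cells now '.'): 17

Answer: 17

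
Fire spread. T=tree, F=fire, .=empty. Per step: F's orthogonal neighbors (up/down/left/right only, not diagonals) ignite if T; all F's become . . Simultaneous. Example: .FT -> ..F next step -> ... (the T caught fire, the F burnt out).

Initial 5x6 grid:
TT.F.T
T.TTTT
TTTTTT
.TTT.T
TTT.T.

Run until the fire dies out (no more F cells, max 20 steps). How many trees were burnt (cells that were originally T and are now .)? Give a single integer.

Answer: 21

Derivation:
Step 1: +1 fires, +1 burnt (F count now 1)
Step 2: +3 fires, +1 burnt (F count now 3)
Step 3: +4 fires, +3 burnt (F count now 4)
Step 4: +4 fires, +4 burnt (F count now 4)
Step 5: +4 fires, +4 burnt (F count now 4)
Step 6: +2 fires, +4 burnt (F count now 2)
Step 7: +2 fires, +2 burnt (F count now 2)
Step 8: +1 fires, +2 burnt (F count now 1)
Step 9: +0 fires, +1 burnt (F count now 0)
Fire out after step 9
Initially T: 22, now '.': 29
Total burnt (originally-T cells now '.'): 21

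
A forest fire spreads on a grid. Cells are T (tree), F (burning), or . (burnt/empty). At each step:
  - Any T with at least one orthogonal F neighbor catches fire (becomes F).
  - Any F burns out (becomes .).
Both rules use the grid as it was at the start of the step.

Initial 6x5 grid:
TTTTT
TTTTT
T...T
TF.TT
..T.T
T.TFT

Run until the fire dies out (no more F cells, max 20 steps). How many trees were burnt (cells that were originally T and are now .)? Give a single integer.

Answer: 19

Derivation:
Step 1: +3 fires, +2 burnt (F count now 3)
Step 2: +3 fires, +3 burnt (F count now 3)
Step 3: +2 fires, +3 burnt (F count now 2)
Step 4: +4 fires, +2 burnt (F count now 4)
Step 5: +3 fires, +4 burnt (F count now 3)
Step 6: +3 fires, +3 burnt (F count now 3)
Step 7: +1 fires, +3 burnt (F count now 1)
Step 8: +0 fires, +1 burnt (F count now 0)
Fire out after step 8
Initially T: 20, now '.': 29
Total burnt (originally-T cells now '.'): 19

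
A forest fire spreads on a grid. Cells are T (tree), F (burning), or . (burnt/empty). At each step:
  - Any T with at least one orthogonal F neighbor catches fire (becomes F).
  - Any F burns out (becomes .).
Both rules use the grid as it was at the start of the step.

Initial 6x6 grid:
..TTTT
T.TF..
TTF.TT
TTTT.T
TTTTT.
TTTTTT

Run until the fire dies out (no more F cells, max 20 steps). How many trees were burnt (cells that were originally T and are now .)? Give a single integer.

Answer: 23

Derivation:
Step 1: +4 fires, +2 burnt (F count now 4)
Step 2: +6 fires, +4 burnt (F count now 6)
Step 3: +6 fires, +6 burnt (F count now 6)
Step 4: +4 fires, +6 burnt (F count now 4)
Step 5: +2 fires, +4 burnt (F count now 2)
Step 6: +1 fires, +2 burnt (F count now 1)
Step 7: +0 fires, +1 burnt (F count now 0)
Fire out after step 7
Initially T: 26, now '.': 33
Total burnt (originally-T cells now '.'): 23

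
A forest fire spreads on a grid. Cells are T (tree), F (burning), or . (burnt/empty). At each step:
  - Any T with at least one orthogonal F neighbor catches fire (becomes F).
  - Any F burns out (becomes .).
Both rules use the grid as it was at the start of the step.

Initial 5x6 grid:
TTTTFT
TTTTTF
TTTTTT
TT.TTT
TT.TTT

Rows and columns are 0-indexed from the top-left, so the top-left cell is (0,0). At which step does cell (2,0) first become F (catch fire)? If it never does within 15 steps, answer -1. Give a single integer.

Step 1: cell (2,0)='T' (+4 fires, +2 burnt)
Step 2: cell (2,0)='T' (+4 fires, +4 burnt)
Step 3: cell (2,0)='T' (+5 fires, +4 burnt)
Step 4: cell (2,0)='T' (+5 fires, +5 burnt)
Step 5: cell (2,0)='T' (+3 fires, +5 burnt)
Step 6: cell (2,0)='F' (+2 fires, +3 burnt)
  -> target ignites at step 6
Step 7: cell (2,0)='.' (+2 fires, +2 burnt)
Step 8: cell (2,0)='.' (+1 fires, +2 burnt)
Step 9: cell (2,0)='.' (+0 fires, +1 burnt)
  fire out at step 9

6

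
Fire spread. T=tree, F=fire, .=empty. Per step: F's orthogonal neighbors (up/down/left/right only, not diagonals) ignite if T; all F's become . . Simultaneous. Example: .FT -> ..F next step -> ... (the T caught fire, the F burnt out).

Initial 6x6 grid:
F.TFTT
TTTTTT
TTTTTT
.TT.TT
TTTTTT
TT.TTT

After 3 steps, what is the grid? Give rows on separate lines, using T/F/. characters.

Step 1: 4 trees catch fire, 2 burn out
  ..F.FT
  FTTFTT
  TTTTTT
  .TT.TT
  TTTTTT
  TT.TTT
Step 2: 6 trees catch fire, 4 burn out
  .....F
  .FF.FT
  FTTFTT
  .TT.TT
  TTTTTT
  TT.TTT
Step 3: 4 trees catch fire, 6 burn out
  ......
  .....F
  .FF.FT
  .TT.TT
  TTTTTT
  TT.TTT

......
.....F
.FF.FT
.TT.TT
TTTTTT
TT.TTT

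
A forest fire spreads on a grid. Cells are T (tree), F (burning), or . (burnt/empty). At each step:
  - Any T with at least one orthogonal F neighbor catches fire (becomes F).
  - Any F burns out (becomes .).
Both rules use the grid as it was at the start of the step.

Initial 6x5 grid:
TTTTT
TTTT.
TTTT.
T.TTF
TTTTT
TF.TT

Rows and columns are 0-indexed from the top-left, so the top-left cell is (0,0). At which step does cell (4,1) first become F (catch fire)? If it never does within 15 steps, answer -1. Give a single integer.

Step 1: cell (4,1)='F' (+4 fires, +2 burnt)
  -> target ignites at step 1
Step 2: cell (4,1)='.' (+6 fires, +4 burnt)
Step 3: cell (4,1)='.' (+4 fires, +6 burnt)
Step 4: cell (4,1)='.' (+4 fires, +4 burnt)
Step 5: cell (4,1)='.' (+4 fires, +4 burnt)
Step 6: cell (4,1)='.' (+2 fires, +4 burnt)
Step 7: cell (4,1)='.' (+0 fires, +2 burnt)
  fire out at step 7

1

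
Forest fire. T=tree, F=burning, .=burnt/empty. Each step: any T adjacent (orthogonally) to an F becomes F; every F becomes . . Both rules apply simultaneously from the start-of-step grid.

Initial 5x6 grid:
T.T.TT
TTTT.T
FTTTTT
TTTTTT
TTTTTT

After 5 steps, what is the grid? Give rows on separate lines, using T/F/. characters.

Step 1: 3 trees catch fire, 1 burn out
  T.T.TT
  FTTT.T
  .FTTTT
  FTTTTT
  TTTTTT
Step 2: 5 trees catch fire, 3 burn out
  F.T.TT
  .FTT.T
  ..FTTT
  .FTTTT
  FTTTTT
Step 3: 4 trees catch fire, 5 burn out
  ..T.TT
  ..FT.T
  ...FTT
  ..FTTT
  .FTTTT
Step 4: 5 trees catch fire, 4 burn out
  ..F.TT
  ...F.T
  ....FT
  ...FTT
  ..FTTT
Step 5: 3 trees catch fire, 5 burn out
  ....TT
  .....T
  .....F
  ....FT
  ...FTT

....TT
.....T
.....F
....FT
...FTT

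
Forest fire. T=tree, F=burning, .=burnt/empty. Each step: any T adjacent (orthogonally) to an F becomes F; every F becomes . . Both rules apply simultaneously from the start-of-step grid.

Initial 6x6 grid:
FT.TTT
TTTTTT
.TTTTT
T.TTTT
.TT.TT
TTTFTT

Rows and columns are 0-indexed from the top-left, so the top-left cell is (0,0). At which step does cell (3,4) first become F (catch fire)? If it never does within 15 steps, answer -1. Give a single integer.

Step 1: cell (3,4)='T' (+4 fires, +2 burnt)
Step 2: cell (3,4)='T' (+5 fires, +4 burnt)
Step 3: cell (3,4)='F' (+7 fires, +5 burnt)
  -> target ignites at step 3
Step 4: cell (3,4)='.' (+5 fires, +7 burnt)
Step 5: cell (3,4)='.' (+4 fires, +5 burnt)
Step 6: cell (3,4)='.' (+2 fires, +4 burnt)
Step 7: cell (3,4)='.' (+1 fires, +2 burnt)
Step 8: cell (3,4)='.' (+0 fires, +1 burnt)
  fire out at step 8

3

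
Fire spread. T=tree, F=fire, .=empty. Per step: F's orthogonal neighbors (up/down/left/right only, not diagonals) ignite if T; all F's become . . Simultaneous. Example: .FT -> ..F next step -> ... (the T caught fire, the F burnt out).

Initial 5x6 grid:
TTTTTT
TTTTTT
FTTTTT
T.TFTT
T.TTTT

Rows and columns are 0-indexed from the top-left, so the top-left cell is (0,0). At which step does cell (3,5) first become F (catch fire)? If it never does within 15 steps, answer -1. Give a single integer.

Step 1: cell (3,5)='T' (+7 fires, +2 burnt)
Step 2: cell (3,5)='F' (+9 fires, +7 burnt)
  -> target ignites at step 2
Step 3: cell (3,5)='.' (+6 fires, +9 burnt)
Step 4: cell (3,5)='.' (+3 fires, +6 burnt)
Step 5: cell (3,5)='.' (+1 fires, +3 burnt)
Step 6: cell (3,5)='.' (+0 fires, +1 burnt)
  fire out at step 6

2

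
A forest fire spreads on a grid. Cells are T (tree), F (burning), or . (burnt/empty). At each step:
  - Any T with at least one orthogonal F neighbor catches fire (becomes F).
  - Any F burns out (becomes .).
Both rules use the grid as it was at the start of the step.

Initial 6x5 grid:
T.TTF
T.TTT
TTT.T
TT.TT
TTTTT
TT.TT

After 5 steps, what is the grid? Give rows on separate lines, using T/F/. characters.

Step 1: 2 trees catch fire, 1 burn out
  T.TF.
  T.TTF
  TTT.T
  TT.TT
  TTTTT
  TT.TT
Step 2: 3 trees catch fire, 2 burn out
  T.F..
  T.TF.
  TTT.F
  TT.TT
  TTTTT
  TT.TT
Step 3: 2 trees catch fire, 3 burn out
  T....
  T.F..
  TTT..
  TT.TF
  TTTTT
  TT.TT
Step 4: 3 trees catch fire, 2 burn out
  T....
  T....
  TTF..
  TT.F.
  TTTTF
  TT.TT
Step 5: 3 trees catch fire, 3 burn out
  T....
  T....
  TF...
  TT...
  TTTF.
  TT.TF

T....
T....
TF...
TT...
TTTF.
TT.TF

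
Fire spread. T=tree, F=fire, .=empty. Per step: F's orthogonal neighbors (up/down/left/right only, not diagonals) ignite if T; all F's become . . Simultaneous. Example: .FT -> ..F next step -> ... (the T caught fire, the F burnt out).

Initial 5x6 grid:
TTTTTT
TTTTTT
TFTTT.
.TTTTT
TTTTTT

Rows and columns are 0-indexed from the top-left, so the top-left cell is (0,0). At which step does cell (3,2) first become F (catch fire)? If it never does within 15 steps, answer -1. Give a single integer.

Step 1: cell (3,2)='T' (+4 fires, +1 burnt)
Step 2: cell (3,2)='F' (+6 fires, +4 burnt)
  -> target ignites at step 2
Step 3: cell (3,2)='.' (+7 fires, +6 burnt)
Step 4: cell (3,2)='.' (+4 fires, +7 burnt)
Step 5: cell (3,2)='.' (+4 fires, +4 burnt)
Step 6: cell (3,2)='.' (+2 fires, +4 burnt)
Step 7: cell (3,2)='.' (+0 fires, +2 burnt)
  fire out at step 7

2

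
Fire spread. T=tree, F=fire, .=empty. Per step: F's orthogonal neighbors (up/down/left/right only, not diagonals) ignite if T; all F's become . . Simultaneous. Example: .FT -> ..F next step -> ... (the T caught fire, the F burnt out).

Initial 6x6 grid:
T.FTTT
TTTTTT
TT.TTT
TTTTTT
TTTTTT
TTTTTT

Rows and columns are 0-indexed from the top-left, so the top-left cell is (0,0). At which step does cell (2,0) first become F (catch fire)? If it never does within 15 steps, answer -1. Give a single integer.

Step 1: cell (2,0)='T' (+2 fires, +1 burnt)
Step 2: cell (2,0)='T' (+3 fires, +2 burnt)
Step 3: cell (2,0)='T' (+5 fires, +3 burnt)
Step 4: cell (2,0)='F' (+6 fires, +5 burnt)
  -> target ignites at step 4
Step 5: cell (2,0)='.' (+6 fires, +6 burnt)
Step 6: cell (2,0)='.' (+6 fires, +6 burnt)
Step 7: cell (2,0)='.' (+4 fires, +6 burnt)
Step 8: cell (2,0)='.' (+1 fires, +4 burnt)
Step 9: cell (2,0)='.' (+0 fires, +1 burnt)
  fire out at step 9

4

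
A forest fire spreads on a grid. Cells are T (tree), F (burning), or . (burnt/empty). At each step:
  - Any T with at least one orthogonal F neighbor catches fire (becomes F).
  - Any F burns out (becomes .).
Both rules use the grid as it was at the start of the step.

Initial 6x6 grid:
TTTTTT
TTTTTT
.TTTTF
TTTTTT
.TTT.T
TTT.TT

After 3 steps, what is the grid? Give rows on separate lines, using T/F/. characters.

Step 1: 3 trees catch fire, 1 burn out
  TTTTTT
  TTTTTF
  .TTTF.
  TTTTTF
  .TTT.T
  TTT.TT
Step 2: 5 trees catch fire, 3 burn out
  TTTTTF
  TTTTF.
  .TTF..
  TTTTF.
  .TTT.F
  TTT.TT
Step 3: 5 trees catch fire, 5 burn out
  TTTTF.
  TTTF..
  .TF...
  TTTF..
  .TTT..
  TTT.TF

TTTTF.
TTTF..
.TF...
TTTF..
.TTT..
TTT.TF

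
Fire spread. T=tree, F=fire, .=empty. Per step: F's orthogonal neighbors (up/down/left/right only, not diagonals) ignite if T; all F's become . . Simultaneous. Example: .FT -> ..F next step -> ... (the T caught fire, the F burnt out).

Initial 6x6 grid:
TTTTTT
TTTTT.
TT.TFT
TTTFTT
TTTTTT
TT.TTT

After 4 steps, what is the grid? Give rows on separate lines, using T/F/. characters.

Step 1: 6 trees catch fire, 2 burn out
  TTTTTT
  TTTTF.
  TT.F.F
  TTF.FT
  TTTFTT
  TT.TTT
Step 2: 7 trees catch fire, 6 burn out
  TTTTFT
  TTTF..
  TT....
  TF...F
  TTF.FT
  TT.FTT
Step 3: 8 trees catch fire, 7 burn out
  TTTF.F
  TTF...
  TF....
  F.....
  TF...F
  TT..FT
Step 4: 6 trees catch fire, 8 burn out
  TTF...
  TF....
  F.....
  ......
  F.....
  TF...F

TTF...
TF....
F.....
......
F.....
TF...F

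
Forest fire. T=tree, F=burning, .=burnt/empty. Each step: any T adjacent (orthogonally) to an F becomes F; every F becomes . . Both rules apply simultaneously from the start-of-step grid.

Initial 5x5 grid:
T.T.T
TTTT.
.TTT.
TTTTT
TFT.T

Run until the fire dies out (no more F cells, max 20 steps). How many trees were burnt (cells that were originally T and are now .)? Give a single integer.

Answer: 17

Derivation:
Step 1: +3 fires, +1 burnt (F count now 3)
Step 2: +3 fires, +3 burnt (F count now 3)
Step 3: +3 fires, +3 burnt (F count now 3)
Step 4: +4 fires, +3 burnt (F count now 4)
Step 5: +4 fires, +4 burnt (F count now 4)
Step 6: +0 fires, +4 burnt (F count now 0)
Fire out after step 6
Initially T: 18, now '.': 24
Total burnt (originally-T cells now '.'): 17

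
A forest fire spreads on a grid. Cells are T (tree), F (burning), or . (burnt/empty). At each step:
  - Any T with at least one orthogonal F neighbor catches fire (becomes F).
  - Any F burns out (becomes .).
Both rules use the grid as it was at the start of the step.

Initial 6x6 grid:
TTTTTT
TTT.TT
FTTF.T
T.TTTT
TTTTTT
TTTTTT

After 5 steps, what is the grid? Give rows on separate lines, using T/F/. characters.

Step 1: 5 trees catch fire, 2 burn out
  TTTTTT
  FTT.TT
  .FF..T
  F.TFTT
  TTTTTT
  TTTTTT
Step 2: 7 trees catch fire, 5 burn out
  FTTTTT
  .FF.TT
  .....T
  ..F.FT
  FTTFTT
  TTTTTT
Step 3: 8 trees catch fire, 7 burn out
  .FFTTT
  ....TT
  .....T
  .....F
  .FF.FT
  FTTFTT
Step 4: 6 trees catch fire, 8 burn out
  ...FTT
  ....TT
  .....F
  ......
  .....F
  .FF.FT
Step 5: 3 trees catch fire, 6 burn out
  ....FT
  ....TF
  ......
  ......
  ......
  .....F

....FT
....TF
......
......
......
.....F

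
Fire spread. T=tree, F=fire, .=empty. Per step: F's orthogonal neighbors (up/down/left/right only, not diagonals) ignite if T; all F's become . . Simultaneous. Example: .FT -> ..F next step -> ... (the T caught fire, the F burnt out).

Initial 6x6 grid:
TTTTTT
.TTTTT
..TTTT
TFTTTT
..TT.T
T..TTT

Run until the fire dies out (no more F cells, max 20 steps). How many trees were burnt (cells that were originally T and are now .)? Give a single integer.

Step 1: +2 fires, +1 burnt (F count now 2)
Step 2: +3 fires, +2 burnt (F count now 3)
Step 3: +4 fires, +3 burnt (F count now 4)
Step 4: +6 fires, +4 burnt (F count now 6)
Step 5: +6 fires, +6 burnt (F count now 6)
Step 6: +4 fires, +6 burnt (F count now 4)
Step 7: +1 fires, +4 burnt (F count now 1)
Step 8: +0 fires, +1 burnt (F count now 0)
Fire out after step 8
Initially T: 27, now '.': 35
Total burnt (originally-T cells now '.'): 26

Answer: 26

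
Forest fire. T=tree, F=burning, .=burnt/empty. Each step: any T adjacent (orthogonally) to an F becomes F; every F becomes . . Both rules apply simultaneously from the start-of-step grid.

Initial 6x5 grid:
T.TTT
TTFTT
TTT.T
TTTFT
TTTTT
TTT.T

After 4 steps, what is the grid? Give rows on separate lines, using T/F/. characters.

Step 1: 7 trees catch fire, 2 burn out
  T.FTT
  TF.FT
  TTF.T
  TTF.F
  TTTFT
  TTT.T
Step 2: 8 trees catch fire, 7 burn out
  T..FT
  F...F
  TF..F
  TF...
  TTF.F
  TTT.T
Step 3: 7 trees catch fire, 8 burn out
  F...F
  .....
  F....
  F....
  TF...
  TTF.F
Step 4: 2 trees catch fire, 7 burn out
  .....
  .....
  .....
  .....
  F....
  TF...

.....
.....
.....
.....
F....
TF...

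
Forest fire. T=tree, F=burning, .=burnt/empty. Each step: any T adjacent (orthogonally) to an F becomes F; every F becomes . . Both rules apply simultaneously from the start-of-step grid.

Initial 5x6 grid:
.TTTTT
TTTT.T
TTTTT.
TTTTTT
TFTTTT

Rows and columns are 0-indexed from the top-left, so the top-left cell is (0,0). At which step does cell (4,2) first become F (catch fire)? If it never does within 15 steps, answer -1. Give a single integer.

Step 1: cell (4,2)='F' (+3 fires, +1 burnt)
  -> target ignites at step 1
Step 2: cell (4,2)='.' (+4 fires, +3 burnt)
Step 3: cell (4,2)='.' (+5 fires, +4 burnt)
Step 4: cell (4,2)='.' (+6 fires, +5 burnt)
Step 5: cell (4,2)='.' (+4 fires, +6 burnt)
Step 6: cell (4,2)='.' (+1 fires, +4 burnt)
Step 7: cell (4,2)='.' (+1 fires, +1 burnt)
Step 8: cell (4,2)='.' (+1 fires, +1 burnt)
Step 9: cell (4,2)='.' (+1 fires, +1 burnt)
Step 10: cell (4,2)='.' (+0 fires, +1 burnt)
  fire out at step 10

1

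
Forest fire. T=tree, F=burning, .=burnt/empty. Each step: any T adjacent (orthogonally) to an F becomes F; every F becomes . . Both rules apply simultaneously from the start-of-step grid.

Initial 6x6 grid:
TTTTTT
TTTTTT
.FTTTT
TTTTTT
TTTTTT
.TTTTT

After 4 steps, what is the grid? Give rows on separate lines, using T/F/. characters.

Step 1: 3 trees catch fire, 1 burn out
  TTTTTT
  TFTTTT
  ..FTTT
  TFTTTT
  TTTTTT
  .TTTTT
Step 2: 7 trees catch fire, 3 burn out
  TFTTTT
  F.FTTT
  ...FTT
  F.FTTT
  TFTTTT
  .TTTTT
Step 3: 8 trees catch fire, 7 burn out
  F.FTTT
  ...FTT
  ....FT
  ...FTT
  F.FTTT
  .FTTTT
Step 4: 6 trees catch fire, 8 burn out
  ...FTT
  ....FT
  .....F
  ....FT
  ...FTT
  ..FTTT

...FTT
....FT
.....F
....FT
...FTT
..FTTT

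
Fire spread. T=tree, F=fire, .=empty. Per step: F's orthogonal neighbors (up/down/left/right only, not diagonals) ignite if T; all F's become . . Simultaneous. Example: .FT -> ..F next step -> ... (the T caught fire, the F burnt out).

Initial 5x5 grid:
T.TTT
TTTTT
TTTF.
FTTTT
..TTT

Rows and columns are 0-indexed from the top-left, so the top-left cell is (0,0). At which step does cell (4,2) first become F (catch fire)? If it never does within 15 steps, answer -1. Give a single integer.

Step 1: cell (4,2)='T' (+5 fires, +2 burnt)
Step 2: cell (4,2)='T' (+8 fires, +5 burnt)
Step 3: cell (4,2)='F' (+6 fires, +8 burnt)
  -> target ignites at step 3
Step 4: cell (4,2)='.' (+0 fires, +6 burnt)
  fire out at step 4

3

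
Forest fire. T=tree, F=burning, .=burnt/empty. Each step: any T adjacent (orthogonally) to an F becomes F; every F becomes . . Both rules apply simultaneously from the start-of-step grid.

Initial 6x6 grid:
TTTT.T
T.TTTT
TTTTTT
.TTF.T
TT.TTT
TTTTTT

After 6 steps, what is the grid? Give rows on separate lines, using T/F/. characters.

Step 1: 3 trees catch fire, 1 burn out
  TTTT.T
  T.TTTT
  TTTFTT
  .TF..T
  TT.FTT
  TTTTTT
Step 2: 6 trees catch fire, 3 burn out
  TTTT.T
  T.TFTT
  TTF.FT
  .F...T
  TT..FT
  TTTFTT
Step 3: 9 trees catch fire, 6 burn out
  TTTF.T
  T.F.FT
  TF...F
  .....T
  TF...F
  TTF.FT
Step 4: 7 trees catch fire, 9 burn out
  TTF..T
  T....F
  F.....
  .....F
  F.....
  TF...F
Step 5: 4 trees catch fire, 7 burn out
  TF...F
  F.....
  ......
  ......
  ......
  F.....
Step 6: 1 trees catch fire, 4 burn out
  F.....
  ......
  ......
  ......
  ......
  ......

F.....
......
......
......
......
......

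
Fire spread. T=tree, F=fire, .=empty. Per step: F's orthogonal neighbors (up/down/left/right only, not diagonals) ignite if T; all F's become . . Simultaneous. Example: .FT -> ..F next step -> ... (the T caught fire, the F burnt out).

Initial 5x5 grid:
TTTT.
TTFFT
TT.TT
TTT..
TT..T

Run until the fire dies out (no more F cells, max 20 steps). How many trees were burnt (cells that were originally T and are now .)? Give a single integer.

Step 1: +5 fires, +2 burnt (F count now 5)
Step 2: +4 fires, +5 burnt (F count now 4)
Step 3: +3 fires, +4 burnt (F count now 3)
Step 4: +3 fires, +3 burnt (F count now 3)
Step 5: +1 fires, +3 burnt (F count now 1)
Step 6: +0 fires, +1 burnt (F count now 0)
Fire out after step 6
Initially T: 17, now '.': 24
Total burnt (originally-T cells now '.'): 16

Answer: 16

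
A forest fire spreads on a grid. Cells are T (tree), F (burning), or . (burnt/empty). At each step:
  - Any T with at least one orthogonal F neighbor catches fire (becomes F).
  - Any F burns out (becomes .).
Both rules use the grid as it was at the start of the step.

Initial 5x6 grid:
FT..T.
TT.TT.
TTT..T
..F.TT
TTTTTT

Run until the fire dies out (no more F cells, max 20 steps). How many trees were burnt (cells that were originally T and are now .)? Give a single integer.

Answer: 15

Derivation:
Step 1: +4 fires, +2 burnt (F count now 4)
Step 2: +5 fires, +4 burnt (F count now 5)
Step 3: +2 fires, +5 burnt (F count now 2)
Step 4: +2 fires, +2 burnt (F count now 2)
Step 5: +1 fires, +2 burnt (F count now 1)
Step 6: +1 fires, +1 burnt (F count now 1)
Step 7: +0 fires, +1 burnt (F count now 0)
Fire out after step 7
Initially T: 18, now '.': 27
Total burnt (originally-T cells now '.'): 15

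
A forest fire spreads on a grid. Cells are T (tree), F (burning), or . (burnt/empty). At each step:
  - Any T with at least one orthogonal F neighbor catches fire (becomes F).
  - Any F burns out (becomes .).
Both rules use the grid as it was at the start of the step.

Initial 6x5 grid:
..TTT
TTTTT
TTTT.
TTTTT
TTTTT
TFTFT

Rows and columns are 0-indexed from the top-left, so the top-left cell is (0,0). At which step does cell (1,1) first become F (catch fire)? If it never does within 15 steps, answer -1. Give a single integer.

Step 1: cell (1,1)='T' (+5 fires, +2 burnt)
Step 2: cell (1,1)='T' (+5 fires, +5 burnt)
Step 3: cell (1,1)='T' (+5 fires, +5 burnt)
Step 4: cell (1,1)='F' (+4 fires, +5 burnt)
  -> target ignites at step 4
Step 5: cell (1,1)='.' (+4 fires, +4 burnt)
Step 6: cell (1,1)='.' (+2 fires, +4 burnt)
Step 7: cell (1,1)='.' (+0 fires, +2 burnt)
  fire out at step 7

4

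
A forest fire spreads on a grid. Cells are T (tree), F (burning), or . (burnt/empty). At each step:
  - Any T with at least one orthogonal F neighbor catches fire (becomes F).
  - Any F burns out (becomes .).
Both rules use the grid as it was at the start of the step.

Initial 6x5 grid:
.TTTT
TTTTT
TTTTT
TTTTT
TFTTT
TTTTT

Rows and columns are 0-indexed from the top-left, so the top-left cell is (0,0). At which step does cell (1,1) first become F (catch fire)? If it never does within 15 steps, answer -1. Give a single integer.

Step 1: cell (1,1)='T' (+4 fires, +1 burnt)
Step 2: cell (1,1)='T' (+6 fires, +4 burnt)
Step 3: cell (1,1)='F' (+6 fires, +6 burnt)
  -> target ignites at step 3
Step 4: cell (1,1)='.' (+6 fires, +6 burnt)
Step 5: cell (1,1)='.' (+3 fires, +6 burnt)
Step 6: cell (1,1)='.' (+2 fires, +3 burnt)
Step 7: cell (1,1)='.' (+1 fires, +2 burnt)
Step 8: cell (1,1)='.' (+0 fires, +1 burnt)
  fire out at step 8

3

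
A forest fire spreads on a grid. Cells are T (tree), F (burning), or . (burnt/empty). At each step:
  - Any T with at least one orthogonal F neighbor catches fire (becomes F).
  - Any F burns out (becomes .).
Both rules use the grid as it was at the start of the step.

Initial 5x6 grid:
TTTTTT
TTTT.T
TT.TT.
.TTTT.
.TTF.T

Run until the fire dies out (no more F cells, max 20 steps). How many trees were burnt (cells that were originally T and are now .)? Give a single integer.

Answer: 21

Derivation:
Step 1: +2 fires, +1 burnt (F count now 2)
Step 2: +4 fires, +2 burnt (F count now 4)
Step 3: +3 fires, +4 burnt (F count now 3)
Step 4: +3 fires, +3 burnt (F count now 3)
Step 5: +4 fires, +3 burnt (F count now 4)
Step 6: +3 fires, +4 burnt (F count now 3)
Step 7: +2 fires, +3 burnt (F count now 2)
Step 8: +0 fires, +2 burnt (F count now 0)
Fire out after step 8
Initially T: 22, now '.': 29
Total burnt (originally-T cells now '.'): 21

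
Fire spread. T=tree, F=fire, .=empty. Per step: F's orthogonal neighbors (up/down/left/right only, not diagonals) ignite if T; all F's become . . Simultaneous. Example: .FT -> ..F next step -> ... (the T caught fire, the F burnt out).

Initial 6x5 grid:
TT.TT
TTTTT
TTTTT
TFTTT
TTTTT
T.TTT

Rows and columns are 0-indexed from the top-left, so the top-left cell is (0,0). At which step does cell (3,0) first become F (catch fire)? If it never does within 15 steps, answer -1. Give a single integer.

Step 1: cell (3,0)='F' (+4 fires, +1 burnt)
  -> target ignites at step 1
Step 2: cell (3,0)='.' (+6 fires, +4 burnt)
Step 3: cell (3,0)='.' (+8 fires, +6 burnt)
Step 4: cell (3,0)='.' (+5 fires, +8 burnt)
Step 5: cell (3,0)='.' (+3 fires, +5 burnt)
Step 6: cell (3,0)='.' (+1 fires, +3 burnt)
Step 7: cell (3,0)='.' (+0 fires, +1 burnt)
  fire out at step 7

1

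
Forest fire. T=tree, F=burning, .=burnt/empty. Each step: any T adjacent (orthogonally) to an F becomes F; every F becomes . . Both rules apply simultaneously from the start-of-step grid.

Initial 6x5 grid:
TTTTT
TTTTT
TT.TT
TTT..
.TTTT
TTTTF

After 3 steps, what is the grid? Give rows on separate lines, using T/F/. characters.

Step 1: 2 trees catch fire, 1 burn out
  TTTTT
  TTTTT
  TT.TT
  TTT..
  .TTTF
  TTTF.
Step 2: 2 trees catch fire, 2 burn out
  TTTTT
  TTTTT
  TT.TT
  TTT..
  .TTF.
  TTF..
Step 3: 2 trees catch fire, 2 burn out
  TTTTT
  TTTTT
  TT.TT
  TTT..
  .TF..
  TF...

TTTTT
TTTTT
TT.TT
TTT..
.TF..
TF...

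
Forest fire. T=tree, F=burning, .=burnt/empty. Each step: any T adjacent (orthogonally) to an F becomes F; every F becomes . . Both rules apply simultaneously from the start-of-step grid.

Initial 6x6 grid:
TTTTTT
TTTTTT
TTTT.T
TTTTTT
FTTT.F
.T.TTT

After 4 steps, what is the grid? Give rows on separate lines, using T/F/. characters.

Step 1: 4 trees catch fire, 2 burn out
  TTTTTT
  TTTTTT
  TTTT.T
  FTTTTF
  .FTT..
  .T.TTF
Step 2: 7 trees catch fire, 4 burn out
  TTTTTT
  TTTTTT
  FTTT.F
  .FTTF.
  ..FT..
  .F.TF.
Step 3: 7 trees catch fire, 7 burn out
  TTTTTT
  FTTTTF
  .FTT..
  ..FF..
  ...F..
  ...F..
Step 4: 6 trees catch fire, 7 burn out
  FTTTTF
  .FTTF.
  ..FF..
  ......
  ......
  ......

FTTTTF
.FTTF.
..FF..
......
......
......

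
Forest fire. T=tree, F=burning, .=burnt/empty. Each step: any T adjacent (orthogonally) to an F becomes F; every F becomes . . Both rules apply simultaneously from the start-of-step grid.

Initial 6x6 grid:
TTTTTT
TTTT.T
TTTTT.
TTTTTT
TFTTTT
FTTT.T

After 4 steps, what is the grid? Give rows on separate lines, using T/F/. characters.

Step 1: 4 trees catch fire, 2 burn out
  TTTTTT
  TTTT.T
  TTTTT.
  TFTTTT
  F.FTTT
  .FTT.T
Step 2: 5 trees catch fire, 4 burn out
  TTTTTT
  TTTT.T
  TFTTT.
  F.FTTT
  ...FTT
  ..FT.T
Step 3: 6 trees catch fire, 5 burn out
  TTTTTT
  TFTT.T
  F.FTT.
  ...FTT
  ....FT
  ...F.T
Step 4: 6 trees catch fire, 6 burn out
  TFTTTT
  F.FT.T
  ...FT.
  ....FT
  .....F
  .....T

TFTTTT
F.FT.T
...FT.
....FT
.....F
.....T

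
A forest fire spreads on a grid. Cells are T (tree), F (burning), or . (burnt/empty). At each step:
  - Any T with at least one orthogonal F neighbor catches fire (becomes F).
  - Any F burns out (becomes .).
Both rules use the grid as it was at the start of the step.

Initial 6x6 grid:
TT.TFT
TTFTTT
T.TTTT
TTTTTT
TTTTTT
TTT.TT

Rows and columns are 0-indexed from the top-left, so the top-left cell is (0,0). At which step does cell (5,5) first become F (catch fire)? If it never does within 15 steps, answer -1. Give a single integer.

Step 1: cell (5,5)='T' (+6 fires, +2 burnt)
Step 2: cell (5,5)='T' (+6 fires, +6 burnt)
Step 3: cell (5,5)='T' (+7 fires, +6 burnt)
Step 4: cell (5,5)='T' (+6 fires, +7 burnt)
Step 5: cell (5,5)='T' (+4 fires, +6 burnt)
Step 6: cell (5,5)='F' (+2 fires, +4 burnt)
  -> target ignites at step 6
Step 7: cell (5,5)='.' (+0 fires, +2 burnt)
  fire out at step 7

6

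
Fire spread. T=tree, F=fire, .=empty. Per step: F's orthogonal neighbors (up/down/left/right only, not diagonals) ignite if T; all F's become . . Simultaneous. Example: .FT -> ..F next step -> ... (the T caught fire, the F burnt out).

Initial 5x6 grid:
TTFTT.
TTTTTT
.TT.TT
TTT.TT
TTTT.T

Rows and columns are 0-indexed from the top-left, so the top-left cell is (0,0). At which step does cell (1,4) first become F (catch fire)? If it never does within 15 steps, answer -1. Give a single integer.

Step 1: cell (1,4)='T' (+3 fires, +1 burnt)
Step 2: cell (1,4)='T' (+5 fires, +3 burnt)
Step 3: cell (1,4)='F' (+4 fires, +5 burnt)
  -> target ignites at step 3
Step 4: cell (1,4)='.' (+4 fires, +4 burnt)
Step 5: cell (1,4)='.' (+5 fires, +4 burnt)
Step 6: cell (1,4)='.' (+2 fires, +5 burnt)
Step 7: cell (1,4)='.' (+1 fires, +2 burnt)
Step 8: cell (1,4)='.' (+0 fires, +1 burnt)
  fire out at step 8

3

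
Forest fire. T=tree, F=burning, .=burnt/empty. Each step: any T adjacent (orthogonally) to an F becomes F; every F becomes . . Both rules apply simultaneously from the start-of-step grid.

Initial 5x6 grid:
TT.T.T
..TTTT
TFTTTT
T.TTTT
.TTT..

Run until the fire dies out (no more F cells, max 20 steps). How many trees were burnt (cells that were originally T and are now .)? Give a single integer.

Step 1: +2 fires, +1 burnt (F count now 2)
Step 2: +4 fires, +2 burnt (F count now 4)
Step 3: +4 fires, +4 burnt (F count now 4)
Step 4: +6 fires, +4 burnt (F count now 6)
Step 5: +2 fires, +6 burnt (F count now 2)
Step 6: +1 fires, +2 burnt (F count now 1)
Step 7: +0 fires, +1 burnt (F count now 0)
Fire out after step 7
Initially T: 21, now '.': 28
Total burnt (originally-T cells now '.'): 19

Answer: 19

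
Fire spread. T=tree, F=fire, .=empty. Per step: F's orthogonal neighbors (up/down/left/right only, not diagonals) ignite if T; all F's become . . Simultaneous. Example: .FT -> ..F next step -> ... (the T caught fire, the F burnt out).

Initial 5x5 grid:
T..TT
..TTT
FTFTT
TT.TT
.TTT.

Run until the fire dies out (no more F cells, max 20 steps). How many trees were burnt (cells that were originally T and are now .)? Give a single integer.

Step 1: +4 fires, +2 burnt (F count now 4)
Step 2: +4 fires, +4 burnt (F count now 4)
Step 3: +5 fires, +4 burnt (F count now 5)
Step 4: +2 fires, +5 burnt (F count now 2)
Step 5: +0 fires, +2 burnt (F count now 0)
Fire out after step 5
Initially T: 16, now '.': 24
Total burnt (originally-T cells now '.'): 15

Answer: 15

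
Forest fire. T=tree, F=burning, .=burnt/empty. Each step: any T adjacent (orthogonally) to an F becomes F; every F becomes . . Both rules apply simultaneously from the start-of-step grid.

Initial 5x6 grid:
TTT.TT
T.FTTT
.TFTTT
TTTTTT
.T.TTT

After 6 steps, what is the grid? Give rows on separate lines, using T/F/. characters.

Step 1: 5 trees catch fire, 2 burn out
  TTF.TT
  T..FTT
  .F.FTT
  TTFTTT
  .T.TTT
Step 2: 5 trees catch fire, 5 burn out
  TF..TT
  T...FT
  ....FT
  TF.FTT
  .T.TTT
Step 3: 8 trees catch fire, 5 burn out
  F...FT
  T....F
  .....F
  F...FT
  .F.FTT
Step 4: 4 trees catch fire, 8 burn out
  .....F
  F.....
  ......
  .....F
  ....FT
Step 5: 1 trees catch fire, 4 burn out
  ......
  ......
  ......
  ......
  .....F
Step 6: 0 trees catch fire, 1 burn out
  ......
  ......
  ......
  ......
  ......

......
......
......
......
......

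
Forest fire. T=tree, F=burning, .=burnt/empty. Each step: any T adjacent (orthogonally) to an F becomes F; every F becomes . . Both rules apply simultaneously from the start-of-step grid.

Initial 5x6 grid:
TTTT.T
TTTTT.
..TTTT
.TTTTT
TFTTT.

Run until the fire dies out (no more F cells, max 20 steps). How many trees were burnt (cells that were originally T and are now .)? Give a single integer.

Answer: 22

Derivation:
Step 1: +3 fires, +1 burnt (F count now 3)
Step 2: +2 fires, +3 burnt (F count now 2)
Step 3: +3 fires, +2 burnt (F count now 3)
Step 4: +3 fires, +3 burnt (F count now 3)
Step 5: +5 fires, +3 burnt (F count now 5)
Step 6: +5 fires, +5 burnt (F count now 5)
Step 7: +1 fires, +5 burnt (F count now 1)
Step 8: +0 fires, +1 burnt (F count now 0)
Fire out after step 8
Initially T: 23, now '.': 29
Total burnt (originally-T cells now '.'): 22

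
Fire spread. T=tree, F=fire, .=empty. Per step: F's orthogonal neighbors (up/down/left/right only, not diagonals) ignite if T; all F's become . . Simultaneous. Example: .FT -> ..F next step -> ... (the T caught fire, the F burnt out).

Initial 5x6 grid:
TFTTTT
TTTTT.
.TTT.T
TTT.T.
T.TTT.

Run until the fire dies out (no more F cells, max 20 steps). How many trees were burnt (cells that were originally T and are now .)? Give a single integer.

Step 1: +3 fires, +1 burnt (F count now 3)
Step 2: +4 fires, +3 burnt (F count now 4)
Step 3: +4 fires, +4 burnt (F count now 4)
Step 4: +5 fires, +4 burnt (F count now 5)
Step 5: +2 fires, +5 burnt (F count now 2)
Step 6: +1 fires, +2 burnt (F count now 1)
Step 7: +1 fires, +1 burnt (F count now 1)
Step 8: +1 fires, +1 burnt (F count now 1)
Step 9: +0 fires, +1 burnt (F count now 0)
Fire out after step 9
Initially T: 22, now '.': 29
Total burnt (originally-T cells now '.'): 21

Answer: 21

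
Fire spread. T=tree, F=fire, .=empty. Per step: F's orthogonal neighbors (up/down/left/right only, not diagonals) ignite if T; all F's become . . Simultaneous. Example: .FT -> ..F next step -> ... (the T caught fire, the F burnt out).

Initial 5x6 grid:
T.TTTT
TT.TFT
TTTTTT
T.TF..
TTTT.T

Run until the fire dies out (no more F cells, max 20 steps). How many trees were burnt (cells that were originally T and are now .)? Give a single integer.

Answer: 21

Derivation:
Step 1: +7 fires, +2 burnt (F count now 7)
Step 2: +5 fires, +7 burnt (F count now 5)
Step 3: +3 fires, +5 burnt (F count now 3)
Step 4: +3 fires, +3 burnt (F count now 3)
Step 5: +2 fires, +3 burnt (F count now 2)
Step 6: +1 fires, +2 burnt (F count now 1)
Step 7: +0 fires, +1 burnt (F count now 0)
Fire out after step 7
Initially T: 22, now '.': 29
Total burnt (originally-T cells now '.'): 21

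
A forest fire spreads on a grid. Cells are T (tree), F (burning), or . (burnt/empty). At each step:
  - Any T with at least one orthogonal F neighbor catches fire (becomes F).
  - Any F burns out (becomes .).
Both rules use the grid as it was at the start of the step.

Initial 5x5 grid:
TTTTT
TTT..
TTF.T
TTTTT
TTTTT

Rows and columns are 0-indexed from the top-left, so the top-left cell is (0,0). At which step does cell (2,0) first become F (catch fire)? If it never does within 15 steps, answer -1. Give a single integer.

Step 1: cell (2,0)='T' (+3 fires, +1 burnt)
Step 2: cell (2,0)='F' (+6 fires, +3 burnt)
  -> target ignites at step 2
Step 3: cell (2,0)='.' (+7 fires, +6 burnt)
Step 4: cell (2,0)='.' (+5 fires, +7 burnt)
Step 5: cell (2,0)='.' (+0 fires, +5 burnt)
  fire out at step 5

2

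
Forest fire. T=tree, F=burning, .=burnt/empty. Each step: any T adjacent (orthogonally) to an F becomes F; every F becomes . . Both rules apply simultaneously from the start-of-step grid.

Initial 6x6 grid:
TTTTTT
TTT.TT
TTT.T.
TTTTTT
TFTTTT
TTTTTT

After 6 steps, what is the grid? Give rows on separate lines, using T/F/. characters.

Step 1: 4 trees catch fire, 1 burn out
  TTTTTT
  TTT.TT
  TTT.T.
  TFTTTT
  F.FTTT
  TFTTTT
Step 2: 6 trees catch fire, 4 burn out
  TTTTTT
  TTT.TT
  TFT.T.
  F.FTTT
  ...FTT
  F.FTTT
Step 3: 6 trees catch fire, 6 burn out
  TTTTTT
  TFT.TT
  F.F.T.
  ...FTT
  ....FT
  ...FTT
Step 4: 6 trees catch fire, 6 burn out
  TFTTTT
  F.F.TT
  ....T.
  ....FT
  .....F
  ....FT
Step 5: 5 trees catch fire, 6 burn out
  F.FTTT
  ....TT
  ....F.
  .....F
  ......
  .....F
Step 6: 2 trees catch fire, 5 burn out
  ...FTT
  ....FT
  ......
  ......
  ......
  ......

...FTT
....FT
......
......
......
......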